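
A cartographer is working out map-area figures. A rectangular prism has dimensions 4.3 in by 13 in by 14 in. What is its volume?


Shape: rectangular prism
l = 4.3 in, w = 13 in, h = 14 in
Formula: V = l * w * h
V = 4.3 * 13 * 14
V = 55.9 * 14
V = 782.6
782.6 in^3


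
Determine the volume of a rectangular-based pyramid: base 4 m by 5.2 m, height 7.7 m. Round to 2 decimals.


Shape: rectangular pyramid
Base: 4 m x 5.2 m, Height h = 7.7 m
Formula: V = (1/3) * base_area * h
base_area = 4 * 5.2 = 20.8
base_area * h = 20.8 * 7.7 = 160.16
V = 160.16 / 3
V = 53.39
53.39 m^3


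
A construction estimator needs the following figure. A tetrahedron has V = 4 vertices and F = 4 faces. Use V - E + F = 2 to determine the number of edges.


Polyhedron: tetrahedron
Euler's formula for convex polyhedra: V - E + F = 2
Given: V = 4 vertices and F = 4 faces
Solve for E:
E = V + F - 2 = 4 + 4 - 2 = 6
6 edges


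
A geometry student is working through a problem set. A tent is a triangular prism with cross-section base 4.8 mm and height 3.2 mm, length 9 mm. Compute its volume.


Shape: triangular prism
Triangle base = 4.8 mm, triangle height = 3.2 mm, prism length L = 9 mm
Formula: V = (1/2 * b * h_tri) * L
Cross-section area = 0.5 * 4.8 * 3.2 = 7.68
V = 7.68 * 9
V = 69.12
69.12 mm^3


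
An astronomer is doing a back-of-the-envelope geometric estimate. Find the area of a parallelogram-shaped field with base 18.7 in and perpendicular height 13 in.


Shape: parallelogram
Base b = 18.7 in, Height h = 13 in
Formula: A = b * h
A = 18.7 * 13
A = 243.1
243.1 in^2


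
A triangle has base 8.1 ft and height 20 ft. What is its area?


Shape: triangle
Base b = 8.1 ft, Height h = 20 ft
Formula: A = (1/2) * b * h
A = 0.5 * 8.1 * 20
A = 0.5 * 162
A = 81
81 ft^2


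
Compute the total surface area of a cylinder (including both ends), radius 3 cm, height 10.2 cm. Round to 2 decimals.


Shape: closed cylinder
Radius r = 3 cm, Height h = 10.2 cm
Formula: SA = 2*pi*r^2 + 2*pi*r*h = 2*pi*r*(r + h)
r + h = 13.2
2 * r * (r + h) = 2 * 3 * 13.2 = 79.2
SA = 79.2 * pi
SA = 248.81
248.81 cm^2


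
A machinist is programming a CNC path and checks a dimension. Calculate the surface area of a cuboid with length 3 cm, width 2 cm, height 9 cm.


Shape: rectangular prism
l = 3 cm, w = 2 cm, h = 9 cm
Formula: SA = 2(lw + lh + wh)
lw = 6, lh = 27, wh = 18
lw + lh + wh = 51
SA = 2 * 51
SA = 102
102 cm^2


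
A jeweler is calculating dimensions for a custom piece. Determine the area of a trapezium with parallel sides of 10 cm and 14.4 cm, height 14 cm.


Shape: trapezoid
Parallel sides a = 10 cm, b = 14.4 cm; Height h = 14 cm
Formula: A = (a + b) * h / 2
a + b = 10 + 14.4 = 24.4
A = 24.4 * 14 / 2
A = 341.6 / 2
A = 170.8
170.8 cm^2


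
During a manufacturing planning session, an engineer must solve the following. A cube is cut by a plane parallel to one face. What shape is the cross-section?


Solid: cube
Cutting plane: parallel to one face
Visualize the intersection of the plane with the solid's surface.
The boundary of the cut region is a square.
square


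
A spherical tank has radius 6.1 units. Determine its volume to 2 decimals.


Shape: sphere
Radius r = 6.1 units
Formula: V = (4/3) * pi * r^3
r^3 = 226.981
(4/3) * 226.981 = 302.641333
V = 302.641333 * pi
V = 950.78
950.78 units^3


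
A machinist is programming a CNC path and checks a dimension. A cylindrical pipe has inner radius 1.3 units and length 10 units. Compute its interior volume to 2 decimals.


Shape: cylinder
Radius r = 1.3 units, Height h = 10 units
Formula: V = pi * r^2 * h
r^2 = 1.69
V = pi * 1.69 * 10
V = 16.9 * pi
V = 53.09
53.09 units^3


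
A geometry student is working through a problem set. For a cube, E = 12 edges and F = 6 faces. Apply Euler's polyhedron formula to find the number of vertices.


Polyhedron: cube
Euler's formula for convex polyhedra: V - E + F = 2
Given: E = 12 edges and F = 6 faces
Solve for V:
V = 2 + E - F = 2 + 12 - 6 = 8
8 vertices


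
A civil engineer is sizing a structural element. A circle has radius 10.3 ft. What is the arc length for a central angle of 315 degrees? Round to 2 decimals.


Shape: circular arc
Radius r = 10.3 ft, Angle = 315 degrees
Formula: L = (angle/360) * 2 * pi * r
2 * pi * r = 20.6 * pi
L = (315/360) * 20.6 * pi
L = 18.025 * pi
L = 56.63
56.63 ft


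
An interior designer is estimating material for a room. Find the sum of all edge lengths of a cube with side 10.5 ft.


Shape: cube
Side s = 10.5 ft
A cube has 12 edges, all equal.
Formula: total edge length = 12 * s
Total = 12 * 10.5
Total = 126
126 ft


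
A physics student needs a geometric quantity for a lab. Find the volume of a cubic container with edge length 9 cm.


Shape: cube
Side s = 9 cm
Formula: V = s^3
V = 9 * 9 * 9
V = 81 * 9
V = 729
729 cm^3


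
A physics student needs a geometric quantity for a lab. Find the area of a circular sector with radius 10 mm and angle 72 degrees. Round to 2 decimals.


Shape: circular sector
Radius r = 10 mm, Angle = 72 degrees
Formula: A = (angle/360) * pi * r^2
r^2 = 100
Fraction of circle = 72/360
A = (72/360) * pi * 100
A = 20 * pi
A = 62.83
62.83 mm^2


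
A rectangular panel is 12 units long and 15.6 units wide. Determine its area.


Shape: rectangle
Length l = 12 units, Width w = 15.6 units
Formula: A = l * w
A = 12 * 15.6
A = 187.2
187.2 units^2


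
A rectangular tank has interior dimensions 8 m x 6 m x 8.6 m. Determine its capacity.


Shape: rectangular prism
l = 8 m, w = 6 m, h = 8.6 m
Formula: V = l * w * h
V = 8 * 6 * 8.6
V = 48 * 8.6
V = 412.8
412.8 m^3


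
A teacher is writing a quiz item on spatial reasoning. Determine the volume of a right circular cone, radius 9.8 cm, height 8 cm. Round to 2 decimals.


Shape: cone
Radius r = 9.8 cm, Height h = 8 cm
Formula: V = (1/3) * pi * r^2 * h
r^2 = 96.04
pi * r^2 * h = pi * 96.04 * 8 = 768.32 * pi
V = 768.32 * pi / 3
V = 804.58
804.58 cm^3


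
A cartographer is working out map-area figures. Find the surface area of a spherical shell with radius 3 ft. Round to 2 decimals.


Shape: sphere
Radius r = 3 ft
Formula: SA = 4 * pi * r^2
r^2 = 9
SA = 4 * pi * 9
SA = 36 * pi
SA = 113.1
113.1 ft^2


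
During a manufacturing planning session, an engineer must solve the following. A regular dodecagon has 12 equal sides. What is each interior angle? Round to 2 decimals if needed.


Shape: regular dodecagon (12 sides)
Formula: interior angle = (n - 2) * 180 / n
(n - 2) = 10
(n - 2) * 180 = 1800
angle = 1800 / 12
angle = 150
150 degrees


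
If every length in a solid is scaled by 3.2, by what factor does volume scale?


Linear scale factor k = 3.2
Rule: under a linear scaling by k, volumes scale by k^3.
k^3 = 3.2 * 3.2 * 3.2
k^3 = 10.24 * 3.2
k^3 = 32.768
Volume scales by a factor of 32.768.
32.768 (dimensionless)


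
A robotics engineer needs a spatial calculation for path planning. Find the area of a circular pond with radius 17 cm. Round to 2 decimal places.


Shape: circle
Radius r = 17 cm
Formula: A = pi * r^2
r^2 = 17^2 = 289
A = pi * 289
A = 907.92
907.92 cm^2


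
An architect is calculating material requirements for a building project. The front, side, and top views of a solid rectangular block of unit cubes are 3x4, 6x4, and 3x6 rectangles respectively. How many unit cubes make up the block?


Orthographic views of a solid rectangular block:
Front view 3 x 4 -> length = 3, height = 4
Side view 6 x 4 -> width = 6, height = 4 (consistent)
Top view 3 x 6 -> confirms length = 3, width = 6
The block is 3 x 6 x 4.
Total unit cubes = 3 * 6 * 4 = 72
72 unit cubes


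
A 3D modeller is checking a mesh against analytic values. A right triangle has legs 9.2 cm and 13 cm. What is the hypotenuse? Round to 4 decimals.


Shape: right triangle
Legs a = 9.2 cm, b = 13 cm
Formula: c = sqrt(a^2 + b^2)
a^2 = 84.64, b^2 = 169
a^2 + b^2 = 253.64
c = sqrt(253.64)
c = 15.9261
15.9261 cm


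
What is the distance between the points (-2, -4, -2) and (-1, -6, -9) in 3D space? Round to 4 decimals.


3D distance between two points
P1 = (-2, -4, -2), P2 = (-1, -6, -9)
Formula: d = sqrt((x2-x1)^2 + (y2-y1)^2 + (z2-z1)^2)
dx = -1 - -2 = 1
dy = -6 - -4 = -2
dz = -9 - -2 = -7
dx^2 + dy^2 + dz^2 = 1 + 4 + 49 = 54
d = sqrt(54)
d = 7.3485
7.3485 units


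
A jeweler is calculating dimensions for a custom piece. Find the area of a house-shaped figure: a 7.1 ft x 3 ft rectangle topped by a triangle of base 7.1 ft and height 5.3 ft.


Composite shape: rectangle + triangle
Rectangle area = 7.1 * 3 = 21.3
Triangle area = 0.5 * 7.1 * 5.3 = 18.815
Total = 21.3 + 18.815
Total = 40.115
40.115 ft^2


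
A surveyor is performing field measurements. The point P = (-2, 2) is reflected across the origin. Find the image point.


Transformation: reflection
Original point: (-2, 2)
Rule for reflection through the origin: (x, y) -> (-x, -y)
Apply: (-2, 2) -> (2, -2)
(2, -2)


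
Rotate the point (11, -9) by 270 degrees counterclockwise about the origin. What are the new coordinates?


Transformation: rotation about the origin
Original point: (11, -9)
Rule for 270 deg counterclockwise: (x, y) -> (y, -x)
Apply: (11, -9) -> (-9, -11)
(-9, -11)


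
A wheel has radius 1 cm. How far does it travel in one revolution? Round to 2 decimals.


Shape: circle
Radius r = 1 cm
Formula: C = 2 * pi * r
C = 2 * pi * 1
C = 2 * pi
C = 6.28
6.28 cm


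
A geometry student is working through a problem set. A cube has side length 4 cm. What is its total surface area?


Shape: cube
Side s = 4 cm
A cube has 6 square faces.
Formula: SA = 6 * s^2
s^2 = 16
SA = 6 * 16
SA = 96
96 cm^2


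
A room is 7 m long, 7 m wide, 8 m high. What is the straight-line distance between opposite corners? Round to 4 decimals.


Shape: rectangular box (space diagonal)
l = 7 m, w = 7 m, h = 8 m
Visualize: the diagonal of the base, then a right triangle with that diagonal and the height.
Formula: d = sqrt(l^2 + w^2 + h^2)
l^2 + w^2 + h^2 = 49 + 49 + 64 = 162
d = sqrt(162)
d = 12.7279
12.7279 m


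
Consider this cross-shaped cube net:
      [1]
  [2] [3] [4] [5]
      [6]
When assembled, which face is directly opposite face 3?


Net: cross layout. Take square 3 as the base (bottom).
Fold the four squares in the horizontal row up around 3: 2 -> left, 4 -> right, 5 wraps to the top.
Fold 1 and 6 up from 3: 1 -> back, 6 -> front.
Opposite pairs are therefore: (1, 6), (2, 4), (3, 5).
Face 3 is opposite face 5.
face 5


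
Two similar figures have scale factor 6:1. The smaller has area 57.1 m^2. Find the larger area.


Linear scale factor k = 6
Original area = 57.1 m^2
Rule: under a linear scaling by k, areas scale by k^2.
k^2 = 6^2 = 36
New area = 57.1 * 36
New area = 2055.6
2055.6 m^2


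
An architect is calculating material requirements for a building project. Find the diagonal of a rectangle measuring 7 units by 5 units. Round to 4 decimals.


Shape: rectangle (diagonal via Pythagoras)
Sides: 7 units and 5 units
Formula: d = sqrt(l^2 + w^2)
l^2 = 49, w^2 = 25
l^2 + w^2 = 74
d = sqrt(74)
d = 8.6023
8.6023 units


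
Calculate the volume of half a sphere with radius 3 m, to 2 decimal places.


Shape: hemisphere (half of a sphere)
Radius r = 3 m
Formula: V = (1/2) * (4/3) * pi * r^3 = (2/3) * pi * r^3
r^3 = 27
(2/3) * 27 = 18
V = 18 * pi
V = 56.55
56.55 m^3


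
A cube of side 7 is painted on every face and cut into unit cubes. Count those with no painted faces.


Large cube: 7 x 7 x 7, cut into unit cubes.
n = 7, so n - 2 = 5
Unpainted cubes form the interior (n - 2)^3 block.
(n - 2)^3 = 5^3 = 125
125 unit cubes


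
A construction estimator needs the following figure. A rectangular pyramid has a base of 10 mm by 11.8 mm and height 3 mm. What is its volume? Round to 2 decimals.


Shape: rectangular pyramid
Base: 10 mm x 11.8 mm, Height h = 3 mm
Formula: V = (1/3) * base_area * h
base_area = 10 * 11.8 = 118
base_area * h = 118 * 3 = 354
V = 354 / 3
V = 118
118 mm^3


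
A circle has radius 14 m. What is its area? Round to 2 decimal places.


Shape: circle
Radius r = 14 m
Formula: A = pi * r^2
r^2 = 14^2 = 196
A = pi * 196
A = 615.75
615.75 m^2


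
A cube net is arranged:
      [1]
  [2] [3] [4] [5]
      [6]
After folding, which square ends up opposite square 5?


Net: cross layout. Take square 3 as the base (bottom).
Fold the four squares in the horizontal row up around 3: 2 -> left, 4 -> right, 5 wraps to the top.
Fold 1 and 6 up from 3: 1 -> back, 6 -> front.
Opposite pairs are therefore: (1, 6), (2, 4), (3, 5).
Face 5 is opposite face 3.
face 3


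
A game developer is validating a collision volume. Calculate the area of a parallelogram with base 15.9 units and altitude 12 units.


Shape: parallelogram
Base b = 15.9 units, Height h = 12 units
Formula: A = b * h
A = 15.9 * 12
A = 190.8
190.8 units^2


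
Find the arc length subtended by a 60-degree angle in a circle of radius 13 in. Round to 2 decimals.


Shape: circular arc
Radius r = 13 in, Angle = 60 degrees
Formula: L = (angle/360) * 2 * pi * r
2 * pi * r = 26 * pi
L = (60/360) * 26 * pi
L = 4.333333 * pi
L = 13.61
13.61 in


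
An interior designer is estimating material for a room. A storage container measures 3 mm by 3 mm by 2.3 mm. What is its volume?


Shape: rectangular prism
l = 3 mm, w = 3 mm, h = 2.3 mm
Formula: V = l * w * h
V = 3 * 3 * 2.3
V = 9 * 2.3
V = 20.7
20.7 mm^3


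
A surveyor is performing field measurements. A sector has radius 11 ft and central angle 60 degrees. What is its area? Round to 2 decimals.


Shape: circular sector
Radius r = 11 ft, Angle = 60 degrees
Formula: A = (angle/360) * pi * r^2
r^2 = 121
Fraction of circle = 60/360
A = (60/360) * pi * 121
A = 20.166667 * pi
A = 63.36
63.36 ft^2


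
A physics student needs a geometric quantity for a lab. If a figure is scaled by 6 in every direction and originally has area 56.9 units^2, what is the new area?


Linear scale factor k = 6
Original area = 56.9 units^2
Rule: under a linear scaling by k, areas scale by k^2.
k^2 = 6^2 = 36
New area = 56.9 * 36
New area = 2048.4
2048.4 units^2


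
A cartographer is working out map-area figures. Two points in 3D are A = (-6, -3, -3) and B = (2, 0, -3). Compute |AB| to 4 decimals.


3D distance between two points
P1 = (-6, -3, -3), P2 = (2, 0, -3)
Formula: d = sqrt((x2-x1)^2 + (y2-y1)^2 + (z2-z1)^2)
dx = 2 - -6 = 8
dy = 0 - -3 = 3
dz = -3 - -3 = 0
dx^2 + dy^2 + dz^2 = 64 + 9 + 0 = 73
d = sqrt(73)
d = 8.544
8.544 units


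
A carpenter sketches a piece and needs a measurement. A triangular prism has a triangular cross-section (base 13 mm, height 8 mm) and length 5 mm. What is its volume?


Shape: triangular prism
Triangle base = 13 mm, triangle height = 8 mm, prism length L = 5 mm
Formula: V = (1/2 * b * h_tri) * L
Cross-section area = 0.5 * 13 * 8 = 52
V = 52 * 5
V = 260
260 mm^3


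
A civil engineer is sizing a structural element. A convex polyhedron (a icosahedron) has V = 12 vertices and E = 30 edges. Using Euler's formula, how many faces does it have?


Polyhedron: icosahedron
Euler's formula for convex polyhedra: V - E + F = 2
Given: V = 12 vertices and E = 30 edges
Solve for F:
F = 2 + E - V = 2 + 30 - 12 = 20
20 faces


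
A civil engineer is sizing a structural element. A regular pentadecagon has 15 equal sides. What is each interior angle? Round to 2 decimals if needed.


Shape: regular pentadecagon (15 sides)
Formula: interior angle = (n - 2) * 180 / n
(n - 2) = 13
(n - 2) * 180 = 2340
angle = 2340 / 15
angle = 156
156 degrees


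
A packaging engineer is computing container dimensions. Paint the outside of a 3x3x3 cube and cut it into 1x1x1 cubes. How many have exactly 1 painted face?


Large cube: 3 x 3 x 3, cut into unit cubes.
n = 3, so n - 2 = 1
Cubes with 1 painted face lie in the interior of each face.
A cube has 6 faces; each contributes (n - 2)^2 = 1 such cubes.
Count = 6 * 1 = 6
6 unit cubes


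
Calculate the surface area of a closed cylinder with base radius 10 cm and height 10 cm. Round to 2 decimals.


Shape: closed cylinder
Radius r = 10 cm, Height h = 10 cm
Formula: SA = 2*pi*r^2 + 2*pi*r*h = 2*pi*r*(r + h)
r + h = 20
2 * r * (r + h) = 2 * 10 * 20 = 400
SA = 400 * pi
SA = 1256.64
1256.64 cm^2


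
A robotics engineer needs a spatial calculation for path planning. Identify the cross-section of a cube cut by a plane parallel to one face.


Solid: cube
Cutting plane: parallel to one face
Visualize the intersection of the plane with the solid's surface.
The boundary of the cut region is a square.
square


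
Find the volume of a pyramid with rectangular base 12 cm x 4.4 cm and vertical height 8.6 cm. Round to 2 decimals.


Shape: rectangular pyramid
Base: 12 cm x 4.4 cm, Height h = 8.6 cm
Formula: V = (1/3) * base_area * h
base_area = 12 * 4.4 = 52.8
base_area * h = 52.8 * 8.6 = 454.08
V = 454.08 / 3
V = 151.36
151.36 cm^3


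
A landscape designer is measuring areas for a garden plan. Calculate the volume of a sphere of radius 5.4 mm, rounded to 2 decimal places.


Shape: sphere
Radius r = 5.4 mm
Formula: V = (4/3) * pi * r^3
r^3 = 157.464
(4/3) * 157.464 = 209.952
V = 209.952 * pi
V = 659.58
659.58 mm^3


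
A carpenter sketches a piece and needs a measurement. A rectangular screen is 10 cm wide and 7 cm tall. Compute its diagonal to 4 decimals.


Shape: rectangle (diagonal via Pythagoras)
Sides: 10 cm and 7 cm
Formula: d = sqrt(l^2 + w^2)
l^2 = 100, w^2 = 49
l^2 + w^2 = 149
d = sqrt(149)
d = 12.2066
12.2066 cm


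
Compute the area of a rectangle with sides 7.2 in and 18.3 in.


Shape: rectangle
Length l = 7.2 in, Width w = 18.3 in
Formula: A = l * w
A = 7.2 * 18.3
A = 131.76
131.76 in^2


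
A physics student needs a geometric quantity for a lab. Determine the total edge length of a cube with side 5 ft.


Shape: cube
Side s = 5 ft
A cube has 12 edges, all equal.
Formula: total edge length = 12 * s
Total = 12 * 5
Total = 60
60 ft


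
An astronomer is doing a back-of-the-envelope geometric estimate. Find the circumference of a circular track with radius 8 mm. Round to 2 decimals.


Shape: circle
Radius r = 8 mm
Formula: C = 2 * pi * r
C = 2 * pi * 8
C = 16 * pi
C = 50.27
50.27 mm


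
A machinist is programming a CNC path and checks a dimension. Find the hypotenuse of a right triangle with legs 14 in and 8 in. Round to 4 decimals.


Shape: right triangle
Legs a = 14 in, b = 8 in
Formula: c = sqrt(a^2 + b^2)
a^2 = 196, b^2 = 64
a^2 + b^2 = 260
c = sqrt(260)
c = 16.1245
16.1245 in


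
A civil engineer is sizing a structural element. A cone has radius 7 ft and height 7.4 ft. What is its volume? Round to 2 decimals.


Shape: cone
Radius r = 7 ft, Height h = 7.4 ft
Formula: V = (1/3) * pi * r^2 * h
r^2 = 49
pi * r^2 * h = pi * 49 * 7.4 = 362.6 * pi
V = 362.6 * pi / 3
V = 379.71
379.71 ft^3


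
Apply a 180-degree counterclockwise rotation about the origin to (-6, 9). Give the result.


Transformation: rotation about the origin
Original point: (-6, 9)
Rule for 180 deg: (x, y) -> (-x, -y)
Apply: (-6, 9) -> (6, -9)
(6, -9)


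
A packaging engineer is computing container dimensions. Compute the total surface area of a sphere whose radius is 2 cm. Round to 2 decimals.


Shape: sphere
Radius r = 2 cm
Formula: SA = 4 * pi * r^2
r^2 = 4
SA = 4 * pi * 4
SA = 16 * pi
SA = 50.27
50.27 cm^2


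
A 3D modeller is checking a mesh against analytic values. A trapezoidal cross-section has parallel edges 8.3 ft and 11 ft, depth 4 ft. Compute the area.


Shape: trapezoid
Parallel sides a = 8.3 ft, b = 11 ft; Height h = 4 ft
Formula: A = (a + b) * h / 2
a + b = 8.3 + 11 = 19.3
A = 19.3 * 4 / 2
A = 77.2 / 2
A = 38.6
38.6 ft^2


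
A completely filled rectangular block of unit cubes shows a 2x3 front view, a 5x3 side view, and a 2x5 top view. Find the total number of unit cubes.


Orthographic views of a solid rectangular block:
Front view 2 x 3 -> length = 2, height = 3
Side view 5 x 3 -> width = 5, height = 3 (consistent)
Top view 2 x 5 -> confirms length = 2, width = 5
The block is 2 x 5 x 3.
Total unit cubes = 2 * 5 * 3 = 30
30 unit cubes


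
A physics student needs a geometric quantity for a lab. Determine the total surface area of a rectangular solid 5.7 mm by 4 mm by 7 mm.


Shape: rectangular prism
l = 5.7 mm, w = 4 mm, h = 7 mm
Formula: SA = 2(lw + lh + wh)
lw = 22.8, lh = 39.9, wh = 28
lw + lh + wh = 90.7
SA = 2 * 90.7
SA = 181.4
181.4 mm^2


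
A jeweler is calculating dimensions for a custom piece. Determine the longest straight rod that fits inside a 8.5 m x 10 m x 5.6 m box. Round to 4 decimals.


Shape: rectangular box (space diagonal)
l = 8.5 m, w = 10 m, h = 5.6 m
Visualize: the diagonal of the base, then a right triangle with that diagonal and the height.
Formula: d = sqrt(l^2 + w^2 + h^2)
l^2 + w^2 + h^2 = 72.25 + 100 + 31.36 = 203.61
d = sqrt(203.61)
d = 14.2692
14.2692 m


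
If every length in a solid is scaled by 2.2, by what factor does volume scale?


Linear scale factor k = 2.2
Rule: under a linear scaling by k, volumes scale by k^3.
k^3 = 2.2 * 2.2 * 2.2
k^3 = 4.84 * 2.2
k^3 = 10.648
Volume scales by a factor of 10.648.
10.648 (dimensionless)


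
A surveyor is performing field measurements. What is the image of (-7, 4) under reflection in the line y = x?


Transformation: reflection
Original point: (-7, 4)
Rule for reflection over y = x: (x, y) -> (y, x)
Apply: (-7, 4) -> (4, -7)
(4, -7)


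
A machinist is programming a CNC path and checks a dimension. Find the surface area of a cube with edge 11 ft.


Shape: cube
Side s = 11 ft
A cube has 6 square faces.
Formula: SA = 6 * s^2
s^2 = 121
SA = 6 * 121
SA = 726
726 ft^2


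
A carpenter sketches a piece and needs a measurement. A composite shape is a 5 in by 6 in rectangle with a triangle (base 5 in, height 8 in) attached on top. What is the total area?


Composite shape: rectangle + triangle
Rectangle area = 5 * 6 = 30
Triangle area = 0.5 * 5 * 8 = 20
Total = 30 + 20
Total = 50
50 in^2


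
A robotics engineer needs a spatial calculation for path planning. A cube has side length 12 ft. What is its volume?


Shape: cube
Side s = 12 ft
Formula: V = s^3
V = 12 * 12 * 12
V = 144 * 12
V = 1728
1728 ft^3


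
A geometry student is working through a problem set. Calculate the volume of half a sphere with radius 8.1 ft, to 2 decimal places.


Shape: hemisphere (half of a sphere)
Radius r = 8.1 ft
Formula: V = (1/2) * (4/3) * pi * r^3 = (2/3) * pi * r^3
r^3 = 531.441
(2/3) * 531.441 = 354.294
V = 354.294 * pi
V = 1113.05
1113.05 ft^3


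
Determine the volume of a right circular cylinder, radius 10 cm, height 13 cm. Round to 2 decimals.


Shape: cylinder
Radius r = 10 cm, Height h = 13 cm
Formula: V = pi * r^2 * h
r^2 = 100
V = pi * 100 * 13
V = 1300 * pi
V = 4084.07
4084.07 cm^3


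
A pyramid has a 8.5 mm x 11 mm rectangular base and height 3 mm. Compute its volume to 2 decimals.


Shape: rectangular pyramid
Base: 8.5 mm x 11 mm, Height h = 3 mm
Formula: V = (1/3) * base_area * h
base_area = 8.5 * 11 = 93.5
base_area * h = 93.5 * 3 = 280.5
V = 280.5 / 3
V = 93.5
93.5 mm^3


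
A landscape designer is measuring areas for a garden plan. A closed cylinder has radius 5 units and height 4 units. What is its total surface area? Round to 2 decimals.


Shape: closed cylinder
Radius r = 5 units, Height h = 4 units
Formula: SA = 2*pi*r^2 + 2*pi*r*h = 2*pi*r*(r + h)
r + h = 9
2 * r * (r + h) = 2 * 5 * 9 = 90
SA = 90 * pi
SA = 282.74
282.74 units^2


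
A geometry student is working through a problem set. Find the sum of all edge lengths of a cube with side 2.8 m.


Shape: cube
Side s = 2.8 m
A cube has 12 edges, all equal.
Formula: total edge length = 12 * s
Total = 12 * 2.8
Total = 33.6
33.6 m


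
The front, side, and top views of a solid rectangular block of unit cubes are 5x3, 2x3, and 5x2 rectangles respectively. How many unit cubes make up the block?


Orthographic views of a solid rectangular block:
Front view 5 x 3 -> length = 5, height = 3
Side view 2 x 3 -> width = 2, height = 3 (consistent)
Top view 5 x 2 -> confirms length = 5, width = 2
The block is 5 x 2 x 3.
Total unit cubes = 5 * 2 * 3 = 30
30 unit cubes


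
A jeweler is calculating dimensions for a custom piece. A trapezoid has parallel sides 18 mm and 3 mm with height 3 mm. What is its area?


Shape: trapezoid
Parallel sides a = 18 mm, b = 3 mm; Height h = 3 mm
Formula: A = (a + b) * h / 2
a + b = 18 + 3 = 21
A = 21 * 3 / 2
A = 63 / 2
A = 31.5
31.5 mm^2


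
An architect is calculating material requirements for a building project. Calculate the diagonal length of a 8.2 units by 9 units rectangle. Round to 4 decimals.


Shape: rectangle (diagonal via Pythagoras)
Sides: 8.2 units and 9 units
Formula: d = sqrt(l^2 + w^2)
l^2 = 67.24, w^2 = 81
l^2 + w^2 = 148.24
d = sqrt(148.24)
d = 12.1754
12.1754 units


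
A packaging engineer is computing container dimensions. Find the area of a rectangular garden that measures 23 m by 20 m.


Shape: rectangle
Length l = 23 m, Width w = 20 m
Formula: A = l * w
A = 23 * 20
A = 460
460 m^2


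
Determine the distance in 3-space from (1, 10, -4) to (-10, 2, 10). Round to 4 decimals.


3D distance between two points
P1 = (1, 10, -4), P2 = (-10, 2, 10)
Formula: d = sqrt((x2-x1)^2 + (y2-y1)^2 + (z2-z1)^2)
dx = -10 - 1 = -11
dy = 2 - 10 = -8
dz = 10 - -4 = 14
dx^2 + dy^2 + dz^2 = 121 + 64 + 196 = 381
d = sqrt(381)
d = 19.5192
19.5192 units


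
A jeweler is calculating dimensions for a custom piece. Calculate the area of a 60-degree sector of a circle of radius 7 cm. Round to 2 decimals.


Shape: circular sector
Radius r = 7 cm, Angle = 60 degrees
Formula: A = (angle/360) * pi * r^2
r^2 = 49
Fraction of circle = 60/360
A = (60/360) * pi * 49
A = 8.166667 * pi
A = 25.66
25.66 cm^2


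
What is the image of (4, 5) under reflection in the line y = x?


Transformation: reflection
Original point: (4, 5)
Rule for reflection over y = x: (x, y) -> (y, x)
Apply: (4, 5) -> (5, 4)
(5, 4)


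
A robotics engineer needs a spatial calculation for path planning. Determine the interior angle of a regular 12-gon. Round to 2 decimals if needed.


Shape: regular dodecagon (12 sides)
Formula: interior angle = (n - 2) * 180 / n
(n - 2) = 10
(n - 2) * 180 = 1800
angle = 1800 / 12
angle = 150
150 degrees


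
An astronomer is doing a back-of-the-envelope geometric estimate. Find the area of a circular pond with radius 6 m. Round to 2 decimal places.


Shape: circle
Radius r = 6 m
Formula: A = pi * r^2
r^2 = 6^2 = 36
A = pi * 36
A = 113.1
113.1 m^2


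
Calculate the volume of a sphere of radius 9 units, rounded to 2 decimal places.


Shape: sphere
Radius r = 9 units
Formula: V = (4/3) * pi * r^3
r^3 = 729
(4/3) * 729 = 972
V = 972 * pi
V = 3053.63
3053.63 units^3


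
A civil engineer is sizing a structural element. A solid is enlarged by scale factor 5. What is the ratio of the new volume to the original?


Linear scale factor k = 5
Rule: under a linear scaling by k, volumes scale by k^3.
k^3 = 5 * 5 * 5
k^3 = 25 * 5
k^3 = 125
Volume scales by a factor of 125.
125 (dimensionless)


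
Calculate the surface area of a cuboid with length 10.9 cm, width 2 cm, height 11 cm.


Shape: rectangular prism
l = 10.9 cm, w = 2 cm, h = 11 cm
Formula: SA = 2(lw + lh + wh)
lw = 21.8, lh = 119.9, wh = 22
lw + lh + wh = 163.7
SA = 2 * 163.7
SA = 327.4
327.4 cm^2


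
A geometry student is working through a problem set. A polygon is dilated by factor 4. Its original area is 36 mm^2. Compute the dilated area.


Linear scale factor k = 4
Original area = 36 mm^2
Rule: under a linear scaling by k, areas scale by k^2.
k^2 = 4^2 = 16
New area = 36 * 16
New area = 576
576 mm^2


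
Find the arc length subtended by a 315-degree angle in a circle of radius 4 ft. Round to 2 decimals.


Shape: circular arc
Radius r = 4 ft, Angle = 315 degrees
Formula: L = (angle/360) * 2 * pi * r
2 * pi * r = 8 * pi
L = (315/360) * 8 * pi
L = 7 * pi
L = 21.99
21.99 ft


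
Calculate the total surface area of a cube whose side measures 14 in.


Shape: cube
Side s = 14 in
A cube has 6 square faces.
Formula: SA = 6 * s^2
s^2 = 196
SA = 6 * 196
SA = 1176
1176 in^2


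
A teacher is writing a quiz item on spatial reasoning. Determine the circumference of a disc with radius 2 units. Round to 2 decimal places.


Shape: circle
Radius r = 2 units
Formula: C = 2 * pi * r
C = 2 * pi * 2
C = 4 * pi
C = 12.57
12.57 units


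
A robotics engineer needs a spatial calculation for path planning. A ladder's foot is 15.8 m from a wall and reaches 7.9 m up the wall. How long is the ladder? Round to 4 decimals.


Shape: right triangle
Legs a = 15.8 m, b = 7.9 m
Formula: c = sqrt(a^2 + b^2)
a^2 = 249.64, b^2 = 62.41
a^2 + b^2 = 312.05
c = sqrt(312.05)
c = 17.6649
17.6649 m


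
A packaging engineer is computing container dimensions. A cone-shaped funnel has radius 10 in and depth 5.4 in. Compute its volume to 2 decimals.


Shape: cone
Radius r = 10 in, Height h = 5.4 in
Formula: V = (1/3) * pi * r^2 * h
r^2 = 100
pi * r^2 * h = pi * 100 * 5.4 = 540 * pi
V = 540 * pi / 3
V = 565.49
565.49 in^3


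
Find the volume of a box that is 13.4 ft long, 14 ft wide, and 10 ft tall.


Shape: rectangular prism
l = 13.4 ft, w = 14 ft, h = 10 ft
Formula: V = l * w * h
V = 13.4 * 14 * 10
V = 187.6 * 10
V = 1876
1876 ft^3


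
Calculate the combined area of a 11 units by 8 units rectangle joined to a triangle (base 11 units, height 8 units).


Composite shape: rectangle + triangle
Rectangle area = 11 * 8 = 88
Triangle area = 0.5 * 11 * 8 = 44
Total = 88 + 44
Total = 132
132 units^2


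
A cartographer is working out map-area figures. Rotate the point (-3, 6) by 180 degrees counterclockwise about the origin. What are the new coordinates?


Transformation: rotation about the origin
Original point: (-3, 6)
Rule for 180 deg: (x, y) -> (-x, -y)
Apply: (-3, 6) -> (3, -6)
(3, -6)


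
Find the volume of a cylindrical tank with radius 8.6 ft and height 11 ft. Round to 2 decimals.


Shape: cylinder
Radius r = 8.6 ft, Height h = 11 ft
Formula: V = pi * r^2 * h
r^2 = 73.96
V = pi * 73.96 * 11
V = 813.56 * pi
V = 2555.87
2555.87 ft^3


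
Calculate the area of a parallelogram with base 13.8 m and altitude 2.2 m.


Shape: parallelogram
Base b = 13.8 m, Height h = 2.2 m
Formula: A = b * h
A = 13.8 * 2.2
A = 30.36
30.36 m^2


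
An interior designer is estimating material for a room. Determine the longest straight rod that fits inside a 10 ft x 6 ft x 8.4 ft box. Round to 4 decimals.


Shape: rectangular box (space diagonal)
l = 10 ft, w = 6 ft, h = 8.4 ft
Visualize: the diagonal of the base, then a right triangle with that diagonal and the height.
Formula: d = sqrt(l^2 + w^2 + h^2)
l^2 + w^2 + h^2 = 100 + 36 + 70.56 = 206.56
d = sqrt(206.56)
d = 14.3722
14.3722 ft


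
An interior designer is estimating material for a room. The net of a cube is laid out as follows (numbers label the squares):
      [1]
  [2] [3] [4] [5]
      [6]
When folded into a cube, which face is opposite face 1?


Net: cross layout. Take square 3 as the base (bottom).
Fold the four squares in the horizontal row up around 3: 2 -> left, 4 -> right, 5 wraps to the top.
Fold 1 and 6 up from 3: 1 -> back, 6 -> front.
Opposite pairs are therefore: (1, 6), (2, 4), (3, 5).
Face 1 is opposite face 6.
face 6


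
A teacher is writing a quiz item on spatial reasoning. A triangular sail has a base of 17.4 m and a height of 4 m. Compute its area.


Shape: triangle
Base b = 17.4 m, Height h = 4 m
Formula: A = (1/2) * b * h
A = 0.5 * 17.4 * 4
A = 0.5 * 69.6
A = 34.8
34.8 m^2


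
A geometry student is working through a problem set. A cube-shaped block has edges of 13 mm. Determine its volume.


Shape: cube
Side s = 13 mm
Formula: V = s^3
V = 13 * 13 * 13
V = 169 * 13
V = 2197
2197 mm^3


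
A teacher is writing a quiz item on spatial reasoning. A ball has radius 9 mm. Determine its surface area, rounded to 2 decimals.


Shape: sphere
Radius r = 9 mm
Formula: SA = 4 * pi * r^2
r^2 = 81
SA = 4 * pi * 81
SA = 324 * pi
SA = 1017.88
1017.88 mm^2


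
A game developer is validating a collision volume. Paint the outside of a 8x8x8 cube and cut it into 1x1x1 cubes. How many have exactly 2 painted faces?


Large cube: 8 x 8 x 8, cut into unit cubes.
n = 8, so n - 2 = 6
Cubes with 2 painted faces lie along the edges, excluding corners.
A cube has 12 edges; each contributes (n - 2) = 6 such cubes.
Count = 12 * 6 = 72
72 unit cubes


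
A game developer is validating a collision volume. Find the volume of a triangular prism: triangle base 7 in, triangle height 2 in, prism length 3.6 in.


Shape: triangular prism
Triangle base = 7 in, triangle height = 2 in, prism length L = 3.6 in
Formula: V = (1/2 * b * h_tri) * L
Cross-section area = 0.5 * 7 * 2 = 7
V = 7 * 3.6
V = 25.2
25.2 in^3


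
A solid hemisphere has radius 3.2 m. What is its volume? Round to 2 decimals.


Shape: hemisphere (half of a sphere)
Radius r = 3.2 m
Formula: V = (1/2) * (4/3) * pi * r^3 = (2/3) * pi * r^3
r^3 = 32.768
(2/3) * 32.768 = 21.845333
V = 21.845333 * pi
V = 68.63
68.63 m^3


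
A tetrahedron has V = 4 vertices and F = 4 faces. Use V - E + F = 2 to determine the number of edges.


Polyhedron: tetrahedron
Euler's formula for convex polyhedra: V - E + F = 2
Given: V = 4 vertices and F = 4 faces
Solve for E:
E = V + F - 2 = 4 + 4 - 2 = 6
6 edges


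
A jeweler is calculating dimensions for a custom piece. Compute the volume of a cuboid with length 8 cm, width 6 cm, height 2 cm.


Shape: rectangular prism
l = 8 cm, w = 6 cm, h = 2 cm
Formula: V = l * w * h
V = 8 * 6 * 2
V = 48 * 2
V = 96
96 cm^3


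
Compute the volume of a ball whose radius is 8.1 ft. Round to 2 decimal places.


Shape: sphere
Radius r = 8.1 ft
Formula: V = (4/3) * pi * r^3
r^3 = 531.441
(4/3) * 531.441 = 708.588
V = 708.588 * pi
V = 2226.09
2226.09 ft^3


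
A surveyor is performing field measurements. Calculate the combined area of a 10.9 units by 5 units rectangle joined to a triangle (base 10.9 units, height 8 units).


Composite shape: rectangle + triangle
Rectangle area = 10.9 * 5 = 54.5
Triangle area = 0.5 * 10.9 * 8 = 43.6
Total = 54.5 + 43.6
Total = 98.1
98.1 units^2


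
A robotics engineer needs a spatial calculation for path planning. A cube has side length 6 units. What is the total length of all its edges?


Shape: cube
Side s = 6 units
A cube has 12 edges, all equal.
Formula: total edge length = 12 * s
Total = 12 * 6
Total = 72
72 units


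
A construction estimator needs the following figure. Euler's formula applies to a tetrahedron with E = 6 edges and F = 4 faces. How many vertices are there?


Polyhedron: tetrahedron
Euler's formula for convex polyhedra: V - E + F = 2
Given: E = 6 edges and F = 4 faces
Solve for V:
V = 2 + E - F = 2 + 6 - 4 = 4
4 vertices


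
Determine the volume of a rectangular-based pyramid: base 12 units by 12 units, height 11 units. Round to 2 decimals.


Shape: rectangular pyramid
Base: 12 units x 12 units, Height h = 11 units
Formula: V = (1/3) * base_area * h
base_area = 12 * 12 = 144
base_area * h = 144 * 11 = 1584
V = 1584 / 3
V = 528
528 units^3


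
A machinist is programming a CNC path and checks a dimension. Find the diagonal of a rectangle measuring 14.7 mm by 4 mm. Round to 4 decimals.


Shape: rectangle (diagonal via Pythagoras)
Sides: 14.7 mm and 4 mm
Formula: d = sqrt(l^2 + w^2)
l^2 = 216.09, w^2 = 16
l^2 + w^2 = 232.09
d = sqrt(232.09)
d = 15.2345
15.2345 mm


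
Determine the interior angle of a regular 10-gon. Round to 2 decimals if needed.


Shape: regular decagon (10 sides)
Formula: interior angle = (n - 2) * 180 / n
(n - 2) = 8
(n - 2) * 180 = 1440
angle = 1440 / 10
angle = 144
144 degrees


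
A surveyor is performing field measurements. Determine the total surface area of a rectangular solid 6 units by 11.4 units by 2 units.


Shape: rectangular prism
l = 6 units, w = 11.4 units, h = 2 units
Formula: SA = 2(lw + lh + wh)
lw = 68.4, lh = 12, wh = 22.8
lw + lh + wh = 103.2
SA = 2 * 103.2
SA = 206.4
206.4 units^2


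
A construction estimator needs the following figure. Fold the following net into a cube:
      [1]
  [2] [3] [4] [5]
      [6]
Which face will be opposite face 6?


Net: cross layout. Take square 3 as the base (bottom).
Fold the four squares in the horizontal row up around 3: 2 -> left, 4 -> right, 5 wraps to the top.
Fold 1 and 6 up from 3: 1 -> back, 6 -> front.
Opposite pairs are therefore: (1, 6), (2, 4), (3, 5).
Face 6 is opposite face 1.
face 1


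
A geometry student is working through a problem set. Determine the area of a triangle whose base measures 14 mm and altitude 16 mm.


Shape: triangle
Base b = 14 mm, Height h = 16 mm
Formula: A = (1/2) * b * h
A = 0.5 * 14 * 16
A = 0.5 * 224
A = 112
112 mm^2


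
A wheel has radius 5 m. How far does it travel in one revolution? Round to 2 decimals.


Shape: circle
Radius r = 5 m
Formula: C = 2 * pi * r
C = 2 * pi * 5
C = 10 * pi
C = 31.42
31.42 m


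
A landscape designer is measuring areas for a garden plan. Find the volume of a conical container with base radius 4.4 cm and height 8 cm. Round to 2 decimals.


Shape: cone
Radius r = 4.4 cm, Height h = 8 cm
Formula: V = (1/3) * pi * r^2 * h
r^2 = 19.36
pi * r^2 * h = pi * 19.36 * 8 = 154.88 * pi
V = 154.88 * pi / 3
V = 162.19
162.19 cm^3


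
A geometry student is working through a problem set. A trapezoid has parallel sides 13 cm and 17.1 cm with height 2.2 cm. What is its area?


Shape: trapezoid
Parallel sides a = 13 cm, b = 17.1 cm; Height h = 2.2 cm
Formula: A = (a + b) * h / 2
a + b = 13 + 17.1 = 30.1
A = 30.1 * 2.2 / 2
A = 66.22 / 2
A = 33.11
33.11 cm^2


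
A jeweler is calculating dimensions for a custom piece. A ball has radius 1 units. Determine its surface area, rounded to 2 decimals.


Shape: sphere
Radius r = 1 units
Formula: SA = 4 * pi * r^2
r^2 = 1
SA = 4 * pi * 1
SA = 4 * pi
SA = 12.57
12.57 units^2


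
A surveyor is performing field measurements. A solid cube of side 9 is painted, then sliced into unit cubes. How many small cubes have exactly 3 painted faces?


Large cube: 9 x 9 x 9, cut into unit cubes.
Cubes with 3 painted faces are at the corners. A cube always has 8 corners.
Count = 8
8 unit cubes


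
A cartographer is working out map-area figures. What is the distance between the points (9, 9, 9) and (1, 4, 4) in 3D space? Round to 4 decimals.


3D distance between two points
P1 = (9, 9, 9), P2 = (1, 4, 4)
Formula: d = sqrt((x2-x1)^2 + (y2-y1)^2 + (z2-z1)^2)
dx = 1 - 9 = -8
dy = 4 - 9 = -5
dz = 4 - 9 = -5
dx^2 + dy^2 + dz^2 = 64 + 25 + 25 = 114
d = sqrt(114)
d = 10.6771
10.6771 units


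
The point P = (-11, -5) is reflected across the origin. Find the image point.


Transformation: reflection
Original point: (-11, -5)
Rule for reflection through the origin: (x, y) -> (-x, -y)
Apply: (-11, -5) -> (11, 5)
(11, 5)


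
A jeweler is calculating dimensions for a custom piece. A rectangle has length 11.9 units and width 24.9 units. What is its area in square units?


Shape: rectangle
Length l = 11.9 units, Width w = 24.9 units
Formula: A = l * w
A = 11.9 * 24.9
A = 296.31
296.31 units^2


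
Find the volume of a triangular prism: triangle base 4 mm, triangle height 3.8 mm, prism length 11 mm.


Shape: triangular prism
Triangle base = 4 mm, triangle height = 3.8 mm, prism length L = 11 mm
Formula: V = (1/2 * b * h_tri) * L
Cross-section area = 0.5 * 4 * 3.8 = 7.6
V = 7.6 * 11
V = 83.6
83.6 mm^3


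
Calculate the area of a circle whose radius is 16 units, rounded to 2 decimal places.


Shape: circle
Radius r = 16 units
Formula: A = pi * r^2
r^2 = 16^2 = 256
A = pi * 256
A = 804.25
804.25 units^2


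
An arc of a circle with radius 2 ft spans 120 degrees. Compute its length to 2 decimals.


Shape: circular arc
Radius r = 2 ft, Angle = 120 degrees
Formula: L = (angle/360) * 2 * pi * r
2 * pi * r = 4 * pi
L = (120/360) * 4 * pi
L = 1.333333 * pi
L = 4.19
4.19 ft
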